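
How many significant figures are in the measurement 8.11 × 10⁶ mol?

3

8.11 × 10⁶: in scientific notation every digit of the coefficient is significant.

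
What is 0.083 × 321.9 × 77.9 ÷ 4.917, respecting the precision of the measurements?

0.083 × 321.9 × 77.9 ÷ 4.917 = 423.288352654…
Multiplication/division keeps the fewest significant figures: 0.083 → 2 s.f., 321.9 → 4 s.f., 77.9 → 3 s.f., 4.917 → 4 s.f.; limit is 2.
Rounded to 2 significant figures: 4.2 × 10^2.

4.2 × 10^2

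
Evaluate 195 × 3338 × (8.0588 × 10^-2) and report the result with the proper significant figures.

195 × 3338 × (8.0588 × 10^-2) = 52455.53508
Multiplication/division keeps the fewest significant figures: 195 → 3 s.f., 3338 → 4 s.f., 8.0588 × 10^-2 → 5 s.f.; limit is 3.
Rounded to 3 significant figures: 5.25 × 10^4.

5.25 × 10^4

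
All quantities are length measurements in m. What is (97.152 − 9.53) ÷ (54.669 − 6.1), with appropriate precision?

97.152 − 9.53 = 87.622, limited to 2 d.p. → 4 s.f.; 54.669 − 6.1 = 48.569, limited to 1 d.p. → 3 s.f.
Carrying full precision, 87.622 ÷ 48.569 = 1.80407255657…; keep min(4, 3) = 3 s.f.
Rounded to 3 significant figures: 1.80.

1.80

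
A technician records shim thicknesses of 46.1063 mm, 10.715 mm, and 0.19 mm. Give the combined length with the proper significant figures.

57.01 mm

46.1063 mm + 10.715 mm + 0.19 mm = 57.0113 mm.
Addition/subtraction keeps the fewest decimal places: 46.1063 → 4 decimal places, 10.715 → 3 decimal places, 0.19 → 2 decimal places; limit is 2.
Rounded to 2 decimal places: 57.01 mm.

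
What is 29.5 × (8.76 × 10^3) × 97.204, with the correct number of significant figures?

29.5 × (8.76 × 10^3) × 97.204 = 25119457.68
Multiplication/division keeps the fewest significant figures: 29.5 → 3 s.f., 8.76 × 10^3 → 3 s.f., 97.204 → 5 s.f.; limit is 3.
Rounded to 3 significant figures: 2.51 × 10^7.

2.51 × 10^7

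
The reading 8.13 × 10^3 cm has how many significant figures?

3

8.13 × 10^3: in scientific notation every digit of the coefficient is significant.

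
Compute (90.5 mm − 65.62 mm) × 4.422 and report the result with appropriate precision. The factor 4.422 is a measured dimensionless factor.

90.5 mm − 65.62 mm = 24.88 mm; the difference is limited to 1 decimal place (3 s.f.).
Carrying full precision, 24.88 × 4.422 = 110.01936 mm; 4.422 has 4 s.f., so the result keeps min(3, 4) = 3 s.f.
Rounded to 3 significant figures: 110. mm.

110. mm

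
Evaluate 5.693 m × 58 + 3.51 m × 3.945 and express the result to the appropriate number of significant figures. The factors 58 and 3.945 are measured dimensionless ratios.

3.4 × 10² m

5.693 × 58 = 330.194 → 3.3 × 10² m (2 s.f., last digit at the 10^1 place).
3.51 × 3.945 = 13.84695 → 13.8 m (3 s.f., last digit at the 10^-1 place).
Sum: 344.04095 m; keep the coarser place, 10^1.
Result: 3.4 × 10² m.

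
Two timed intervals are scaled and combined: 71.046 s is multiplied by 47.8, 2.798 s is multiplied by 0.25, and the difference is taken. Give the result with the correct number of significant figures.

71.046 × 47.8 = 3395.9988 → 3.40 × 10^3 s (3 s.f., last digit at the 10^1 place).
2.798 × 0.25 = 0.6995 → 0.70 s (2 s.f., last digit at the 10^-2 place).
Difference: 3395.2993 s; keep the coarser place, 10^1.
Result: 3.40 × 10^3 s.

3.40 × 10^3 s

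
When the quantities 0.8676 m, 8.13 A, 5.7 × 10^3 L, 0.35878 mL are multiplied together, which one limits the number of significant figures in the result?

5.7 × 10^3 L

0.8676 m → 4 s.f.; 8.13 A → 3 s.f.; 5.7 × 10^3 L → 2 s.f.; 0.35878 mL → 5 s.f.
The fewest is 2 significant figures, from 5.7 × 10^3 L.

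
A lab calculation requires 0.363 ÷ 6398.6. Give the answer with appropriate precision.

5.67 × 10⁻⁵

0.363 ÷ 6398.6 = 0.0000567311599412…
Multiplication/division keeps the fewest significant figures: 0.363 → 3 s.f., 6398.6 → 5 s.f.; limit is 3.
Rounded to 3 significant figures: 5.67 × 10⁻⁵.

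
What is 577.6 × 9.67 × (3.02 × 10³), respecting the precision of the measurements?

1.69 × 10⁷

577.6 × 9.67 × (3.02 × 10³) = 16867883.84
Multiplication/division keeps the fewest significant figures: 577.6 → 4 s.f., 9.67 → 3 s.f., 3.02 × 10³ → 3 s.f.; limit is 3.
Rounded to 3 significant figures: 1.69 × 10⁷.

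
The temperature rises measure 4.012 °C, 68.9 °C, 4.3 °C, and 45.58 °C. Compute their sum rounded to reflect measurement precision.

4.012 °C + 68.9 °C + 4.3 °C + 45.58 °C = 122.792 °C.
Addition/subtraction keeps the fewest decimal places: 4.012 → 3 decimal places, 68.9 → 1 decimal place, 4.3 → 1 decimal place, 45.58 → 2 decimal places; limit is 1.
Rounded to 1 decimal place: 122.8 °C.

122.8 °C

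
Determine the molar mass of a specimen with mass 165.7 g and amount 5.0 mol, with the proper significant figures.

33 g/mol

molar mass = 165.7 g ÷ 5.0 mol = 33.14 g/mol.
165.7 has 4 significant figures; 5.0 has 2.
Division/multiplication keeps the fewest: 2 significant figures.
Rounded: 33 g/mol.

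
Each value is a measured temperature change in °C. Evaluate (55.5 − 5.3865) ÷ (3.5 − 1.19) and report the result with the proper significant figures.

55.5 − 5.3865 = 50.1135, limited to 1 d.p. → 3 s.f.; 3.5 − 1.19 = 2.31, limited to 1 d.p. → 2 s.f.
Carrying full precision, 50.1135 ÷ 2.31 = 21.6941558442…; keep min(3, 2) = 2 s.f.
Rounded to 2 significant figures: 22.

22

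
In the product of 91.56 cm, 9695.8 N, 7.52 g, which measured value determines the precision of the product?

91.56 cm → 4 s.f.; 9695.8 N → 5 s.f.; 7.52 g → 3 s.f.
The fewest is 3 significant figures, from 7.52 g.

7.52 g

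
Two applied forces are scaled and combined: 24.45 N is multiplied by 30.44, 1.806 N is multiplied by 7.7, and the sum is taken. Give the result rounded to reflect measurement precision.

24.45 × 30.44 = 744.258 → 744.3 N (4 s.f., last digit at the 10^-1 place).
1.806 × 7.7 = 13.9062 → 14 N (2 s.f., last digit at the 10^0 place).
Sum: 758.1642 N; keep the coarser place, 10^0.
Result: 758 N.

758 N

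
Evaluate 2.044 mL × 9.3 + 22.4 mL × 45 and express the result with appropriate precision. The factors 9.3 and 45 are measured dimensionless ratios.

2.044 × 9.3 = 19.0092 → 19 mL (2 s.f., last digit at the 10^0 place).
22.4 × 45 = 1008 → 1.0 × 10³ mL (2 s.f., last digit at the 10^2 place).
Sum: 1027.0092 mL; keep the coarser place, 10^2.
Result: 1.0 × 10³ mL.

1.0 × 10³ mL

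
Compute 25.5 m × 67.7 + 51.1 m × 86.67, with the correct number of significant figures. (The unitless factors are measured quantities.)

6.16 × 10^3 m

25.5 × 67.7 = 1726.35 → 1.73 × 10^3 m (3 s.f., last digit at the 10^1 place).
51.1 × 86.67 = 4428.837 → 4.43 × 10^3 m (3 s.f., last digit at the 10^1 place).
Sum: 6155.187 m; keep the coarser place, 10^1.
Result: 6.16 × 10^3 m.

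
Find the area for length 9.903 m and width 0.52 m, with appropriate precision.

5.1 m²

area = 9.903 m × 0.52 m = 5.14956 m².
9.903 has 4 significant figures; 0.52 has 2.
Division/multiplication keeps the fewest: 2 significant figures.
Rounded: 5.1 m².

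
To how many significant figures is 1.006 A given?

1.006: zeros between nonzero digits are significant.

4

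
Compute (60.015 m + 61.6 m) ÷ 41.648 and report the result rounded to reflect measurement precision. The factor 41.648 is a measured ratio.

2.920 m

60.015 m + 61.6 m = 121.615 m; the sum is limited to 1 decimal place (4 s.f.).
Carrying full precision, 121.615 ÷ 41.648 = 2.92006819055… m; 41.648 has 5 s.f., so the result keeps min(4, 5) = 4 s.f.
Rounded to 4 significant figures: 2.920 m.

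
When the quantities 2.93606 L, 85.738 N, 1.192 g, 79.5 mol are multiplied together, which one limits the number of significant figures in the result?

2.93606 L → 6 s.f.; 85.738 N → 5 s.f.; 1.192 g → 4 s.f.; 79.5 mol → 3 s.f.
The fewest is 3 significant figures, from 79.5 mol.

79.5 mol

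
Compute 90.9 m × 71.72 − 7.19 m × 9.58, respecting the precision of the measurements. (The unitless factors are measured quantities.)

90.9 × 71.72 = 6519.348 → 6.52 × 10^3 m (3 s.f., last digit at the 10^1 place).
7.19 × 9.58 = 68.8802 → 68.9 m (3 s.f., last digit at the 10^-1 place).
Difference: 6450.4678 m; keep the coarser place, 10^1.
Result: 6.45 × 10^3 m.

6.45 × 10^3 m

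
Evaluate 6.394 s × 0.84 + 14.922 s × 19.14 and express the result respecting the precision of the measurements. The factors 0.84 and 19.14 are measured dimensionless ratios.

291.0 s

6.394 × 0.84 = 5.37096 → 5.4 s (2 s.f., last digit at the 10^-1 place).
14.922 × 19.14 = 285.60708 → 285.6 s (4 s.f., last digit at the 10^-1 place).
Sum: 290.97804 s; keep the coarser place, 10^-1.
Result: 291.0 s.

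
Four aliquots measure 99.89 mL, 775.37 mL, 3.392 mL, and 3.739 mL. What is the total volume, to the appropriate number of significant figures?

99.89 mL + 775.37 mL + 3.392 mL + 3.739 mL = 882.391 mL.
Addition/subtraction keeps the fewest decimal places: 99.89 → 2 decimal places, 775.37 → 2 decimal places, 3.392 → 3 decimal places, 3.739 → 3 decimal places; limit is 2.
Rounded to 2 decimal places: 882.39 mL.

882.39 mL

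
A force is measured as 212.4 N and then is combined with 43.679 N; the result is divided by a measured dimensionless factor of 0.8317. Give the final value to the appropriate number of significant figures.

212.4 N + 43.679 N = 256.079 N; the sum is limited to 1 decimal place (4 s.f.).
Carrying full precision, 256.079 ÷ 0.8317 = 307.89828063… N; 0.8317 has 4 s.f., so the result keeps min(4, 4) = 4 s.f.
Rounded to 4 significant figures: 307.9 N.

307.9 N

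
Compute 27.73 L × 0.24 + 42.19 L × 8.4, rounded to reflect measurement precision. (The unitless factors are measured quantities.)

3.6 × 10² L

27.73 × 0.24 = 6.6552 → 6.7 L (2 s.f., last digit at the 10^-1 place).
42.19 × 8.4 = 354.396 → 3.5 × 10² L (2 s.f., last digit at the 10^1 place).
Sum: 361.0512 L; keep the coarser place, 10^1.
Result: 3.6 × 10² L.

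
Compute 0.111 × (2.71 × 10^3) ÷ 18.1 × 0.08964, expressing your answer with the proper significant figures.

1.49

0.111 × (2.71 × 10^3) ÷ 18.1 × 0.08964 = 1.48975737017…
Multiplication/division keeps the fewest significant figures: 0.111 → 3 s.f., 2.71 × 10^3 → 3 s.f., 18.1 → 3 s.f., 0.08964 → 4 s.f.; limit is 3.
Rounded to 3 significant figures: 1.49.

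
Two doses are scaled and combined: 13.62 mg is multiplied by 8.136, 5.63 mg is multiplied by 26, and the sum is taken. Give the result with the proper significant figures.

13.62 × 8.136 = 110.81232 → 110.8 mg (4 s.f., last digit at the 10^-1 place).
5.63 × 26 = 146.38 → 1.5 × 10² mg (2 s.f., last digit at the 10^1 place).
Sum: 257.19232 mg; keep the coarser place, 10^1.
Result: 2.6 × 10² mg.

2.6 × 10² mg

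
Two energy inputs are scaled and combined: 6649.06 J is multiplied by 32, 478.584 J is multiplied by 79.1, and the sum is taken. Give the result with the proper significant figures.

6649.06 × 32 = 212769.92 → 2.1 × 10^5 J (2 s.f., last digit at the 10^4 place).
478.584 × 79.1 = 37855.9944 → 3.79 × 10^4 J (3 s.f., last digit at the 10^2 place).
Sum: 250625.9144 J; keep the coarser place, 10^4.
Result: 2.5 × 10^5 J.

2.5 × 10^5 J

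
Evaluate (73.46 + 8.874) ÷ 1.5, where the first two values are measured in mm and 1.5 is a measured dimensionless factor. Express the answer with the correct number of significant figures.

55 mm

73.46 mm + 8.874 mm = 82.334 mm; the sum is limited to 2 decimal places (4 s.f.).
Carrying full precision, 82.334 ÷ 1.5 = 54.8893333333… mm; 1.5 has 2 s.f., so the result keeps min(4, 2) = 2 s.f.
Rounded to 2 significant figures: 55 mm.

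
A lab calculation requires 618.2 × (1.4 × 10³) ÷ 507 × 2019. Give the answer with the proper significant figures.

3.4 × 10⁶

618.2 × (1.4 × 10³) ÷ 507 × 2019 = 3446556.4497…
Multiplication/division keeps the fewest significant figures: 618.2 → 4 s.f., 1.4 × 10³ → 2 s.f., 507 → 3 s.f., 2019 → 4 s.f.; limit is 2.
Rounded to 2 significant figures: 3.4 × 10⁶.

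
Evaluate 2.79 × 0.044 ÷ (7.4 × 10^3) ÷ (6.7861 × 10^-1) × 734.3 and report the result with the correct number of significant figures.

0.018

2.79 × 0.044 ÷ (7.4 × 10^3) ÷ (6.7861 × 10^-1) × 734.3 = 0.0179505778306…
Multiplication/division keeps the fewest significant figures: 2.79 → 3 s.f., 0.044 → 2 s.f., 7.4 × 10^3 → 2 s.f., 6.7861 × 10^-1 → 5 s.f., 734.3 → 4 s.f.; limit is 2.
Rounded to 2 significant figures: 0.018.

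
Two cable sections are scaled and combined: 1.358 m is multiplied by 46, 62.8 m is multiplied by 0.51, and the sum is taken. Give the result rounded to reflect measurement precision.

94 m

1.358 × 46 = 62.468 → 62 m (2 s.f., last digit at the 10^0 place).
62.8 × 0.51 = 32.028 → 32 m (2 s.f., last digit at the 10^0 place).
Sum: 94.496 m; keep the coarser place, 10^0.
Result: 94 m.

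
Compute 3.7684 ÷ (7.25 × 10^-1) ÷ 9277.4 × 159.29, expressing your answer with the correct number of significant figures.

0.0892

3.7684 ÷ (7.25 × 10^-1) ÷ 9277.4 × 159.29 = 0.0892444503253…
Multiplication/division keeps the fewest significant figures: 3.7684 → 5 s.f., 7.25 × 10^-1 → 3 s.f., 9277.4 → 5 s.f., 159.29 → 5 s.f.; limit is 3.
Rounded to 3 significant figures: 0.0892.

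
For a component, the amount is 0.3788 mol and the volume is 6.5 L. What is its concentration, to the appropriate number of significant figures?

0.058 mol/L

concentration = 0.3788 mol ÷ 6.5 L = 0.0582769230769… mol/L.
0.3788 has 4 significant figures; 6.5 has 2.
Division/multiplication keeps the fewest: 2 significant figures.
Rounded: 0.058 mol/L.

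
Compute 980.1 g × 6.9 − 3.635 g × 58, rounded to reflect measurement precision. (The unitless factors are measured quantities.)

980.1 × 6.9 = 6762.69 → 6.8 × 10^3 g (2 s.f., last digit at the 10^2 place).
3.635 × 58 = 210.83 → 2.1 × 10^2 g (2 s.f., last digit at the 10^1 place).
Difference: 6551.86 g; keep the coarser place, 10^2.
Result: 6.6 × 10^3 g.

6.6 × 10^3 g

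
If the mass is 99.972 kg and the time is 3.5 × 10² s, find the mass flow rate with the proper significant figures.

0.29 kg/s

mass flow rate = 99.972 kg ÷ 3.5 × 10² s = 0.285634285714… kg/s.
99.972 has 5 significant figures; 3.5 × 10² has 2.
Division/multiplication keeps the fewest: 2 significant figures.
Rounded: 0.29 kg/s.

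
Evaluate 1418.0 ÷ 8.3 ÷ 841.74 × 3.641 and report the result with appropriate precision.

1418.0 ÷ 8.3 ÷ 841.74 × 3.641 = 0.738993897037…
Multiplication/division keeps the fewest significant figures: 1418.0 → 5 s.f., 8.3 → 2 s.f., 841.74 → 5 s.f., 3.641 → 4 s.f.; limit is 2.
Rounded to 2 significant figures: 0.74.

0.74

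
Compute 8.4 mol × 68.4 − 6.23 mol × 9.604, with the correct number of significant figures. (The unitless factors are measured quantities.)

8.4 × 68.4 = 574.56 → 5.7 × 10^2 mol (2 s.f., last digit at the 10^1 place).
6.23 × 9.604 = 59.83292 → 59.8 mol (3 s.f., last digit at the 10^-1 place).
Difference: 514.72708 mol; keep the coarser place, 10^1.
Result: 5.1 × 10^2 mol.

5.1 × 10^2 mol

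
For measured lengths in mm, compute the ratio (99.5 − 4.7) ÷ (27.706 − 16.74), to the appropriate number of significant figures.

8.64

99.5 − 4.7 = 94.8, limited to 1 d.p. → 3 s.f.; 27.706 − 16.74 = 10.966, limited to 2 d.p. → 4 s.f.
Carrying full precision, 94.8 ÷ 10.966 = 8.64490242568…; keep min(3, 4) = 3 s.f.
Rounded to 3 significant figures: 8.64.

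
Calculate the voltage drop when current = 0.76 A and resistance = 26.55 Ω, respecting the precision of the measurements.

voltage drop = 0.76 A × 26.55 Ω = 20.178 V.
0.76 has 2 significant figures; 26.55 has 4.
Division/multiplication keeps the fewest: 2 significant figures.
Rounded: 20. V.

20. V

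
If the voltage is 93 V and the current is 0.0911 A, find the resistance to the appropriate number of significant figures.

resistance = 93 V ÷ 0.0911 A = 1020.85620198… Ω.
93 has 2 significant figures; 0.0911 has 3.
Division/multiplication keeps the fewest: 2 significant figures.
Rounded: 1.0 × 10³ Ω.

1.0 × 10³ Ω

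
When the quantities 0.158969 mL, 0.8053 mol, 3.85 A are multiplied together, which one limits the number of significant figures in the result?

0.158969 mL → 6 s.f.; 0.8053 mol → 4 s.f.; 3.85 A → 3 s.f.
The fewest is 3 significant figures, from 3.85 A.

3.85 A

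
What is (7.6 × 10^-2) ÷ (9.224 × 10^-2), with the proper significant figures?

(7.6 × 10^-2) ÷ (9.224 × 10^-2) = 0.823937554206…
Multiplication/division keeps the fewest significant figures: 7.6 × 10^-2 → 2 s.f., 9.224 × 10^-2 → 4 s.f.; limit is 2.
Rounded to 2 significant figures: 0.82.

0.82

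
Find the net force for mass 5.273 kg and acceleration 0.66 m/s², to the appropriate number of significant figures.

net force = 5.273 kg × 0.66 m/s² = 3.48018 N.
5.273 has 4 significant figures; 0.66 has 2.
Division/multiplication keeps the fewest: 2 significant figures.
Rounded: 3.5 N.

3.5 N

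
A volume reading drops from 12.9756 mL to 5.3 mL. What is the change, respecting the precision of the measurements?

12.9756 mL − 5.3 mL = 7.6756 mL.
Addition/subtraction keeps the fewest decimal places: 12.9756 → 4 decimal places, 5.3 → 1 decimal place; limit is 1.
Rounded to 1 decimal place: 7.7 mL.

7.7 mL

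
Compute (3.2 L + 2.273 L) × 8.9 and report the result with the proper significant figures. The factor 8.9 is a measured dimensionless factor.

49 L

3.2 L + 2.273 L = 5.473 L; the sum is limited to 1 decimal place (2 s.f.).
Carrying full precision, 5.473 × 8.9 = 48.7097 L; 8.9 has 2 s.f., so the result keeps min(2, 2) = 2 s.f.
Rounded to 2 significant figures: 49 L.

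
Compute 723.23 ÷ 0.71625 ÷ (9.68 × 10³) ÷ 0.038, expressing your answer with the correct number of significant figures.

723.23 ÷ 0.71625 ÷ (9.68 × 10³) ÷ 0.038 = 2.74506633509…
Multiplication/division keeps the fewest significant figures: 723.23 → 5 s.f., 0.71625 → 5 s.f., 9.68 × 10³ → 3 s.f., 0.038 → 2 s.f.; limit is 2.
Rounded to 2 significant figures: 2.7.

2.7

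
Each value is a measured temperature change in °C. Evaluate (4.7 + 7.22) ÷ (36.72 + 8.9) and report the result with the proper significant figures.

0.261

4.7 + 7.22 = 11.92, limited to 1 d.p. → 3 s.f.; 36.72 + 8.9 = 45.62, limited to 1 d.p. → 3 s.f.
Carrying full precision, 11.92 ÷ 45.62 = 0.261288908374…; keep min(3, 3) = 3 s.f.
Rounded to 3 significant figures: 0.261.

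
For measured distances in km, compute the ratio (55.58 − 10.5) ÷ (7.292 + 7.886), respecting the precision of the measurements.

55.58 − 10.5 = 45.08, limited to 1 d.p. → 3 s.f.; 7.292 + 7.886 = 15.178, limited to 3 d.p. → 5 s.f.
Carrying full precision, 45.08 ÷ 15.178 = 2.97008828568…; keep min(3, 5) = 3 s.f.
Rounded to 3 significant figures: 2.97.

2.97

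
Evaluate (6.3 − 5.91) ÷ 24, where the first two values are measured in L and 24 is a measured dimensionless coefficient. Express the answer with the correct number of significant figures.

0.02 L

6.3 L − 5.91 L = 0.39 L; the difference is limited to 1 decimal place (1 s.f.).
Carrying full precision, 0.39 ÷ 24 = 0.01625 L; 24 has 2 s.f., so the result keeps min(1, 2) = 1 s.f.
Rounded to 1 significant figure: 0.02 L.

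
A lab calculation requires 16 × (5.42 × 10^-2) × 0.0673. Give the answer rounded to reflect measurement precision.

16 × (5.42 × 10^-2) × 0.0673 = 0.05836256
Multiplication/division keeps the fewest significant figures: 16 → 2 s.f., 5.42 × 10^-2 → 3 s.f., 0.0673 → 3 s.f.; limit is 2.
Rounded to 2 significant figures: 5.8 × 10^-2.

5.8 × 10^-2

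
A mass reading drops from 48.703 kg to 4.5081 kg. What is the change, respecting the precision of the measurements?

48.703 kg − 4.5081 kg = 44.1949 kg.
Addition/subtraction keeps the fewest decimal places: 48.703 → 3 decimal places, 4.5081 → 4 decimal places; limit is 3.
Rounded to 3 decimal places: 44.195 kg.

44.195 kg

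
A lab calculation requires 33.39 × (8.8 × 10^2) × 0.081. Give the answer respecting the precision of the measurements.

33.39 × (8.8 × 10^2) × 0.081 = 2380.0392
Multiplication/division keeps the fewest significant figures: 33.39 → 4 s.f., 8.8 × 10^2 → 2 s.f., 0.081 → 2 s.f.; limit is 2.
Rounded to 2 significant figures: 2.4 × 10^3.

2.4 × 10^3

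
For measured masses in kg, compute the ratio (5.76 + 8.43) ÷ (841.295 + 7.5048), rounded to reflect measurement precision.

0.01672

5.76 + 8.43 = 14.19, limited to 2 d.p. → 4 s.f.; 841.295 + 7.5048 = 848.7998, limited to 3 d.p. → 6 s.f.
Carrying full precision, 14.19 ÷ 848.7998 = 0.016717723072…; keep min(4, 6) = 4 s.f.
Rounded to 4 significant figures: 0.01672.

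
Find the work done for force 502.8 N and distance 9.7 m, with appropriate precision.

4.9 × 10³ J

work done = 502.8 N × 9.7 m = 4877.16 J.
502.8 has 4 significant figures; 9.7 has 2.
Division/multiplication keeps the fewest: 2 significant figures.
Rounded: 4.9 × 10³ J.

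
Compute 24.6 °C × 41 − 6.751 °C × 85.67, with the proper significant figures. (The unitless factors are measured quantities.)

24.6 × 41 = 1008.6 → 1.0 × 10^3 °C (2 s.f., last digit at the 10^2 place).
6.751 × 85.67 = 578.35817 → 578.4 °C (4 s.f., last digit at the 10^-1 place).
Difference: 430.24183 °C; keep the coarser place, 10^2.
Result: 4 × 10^2 °C.

4 × 10^2 °C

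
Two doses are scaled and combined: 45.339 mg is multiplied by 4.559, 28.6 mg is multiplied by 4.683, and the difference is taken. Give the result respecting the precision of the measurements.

45.339 × 4.559 = 206.700501 → 206.7 mg (4 s.f., last digit at the 10^-1 place).
28.6 × 4.683 = 133.9338 → 134 mg (3 s.f., last digit at the 10^0 place).
Difference: 72.766701 mg; keep the coarser place, 10^0.
Result: 73 mg.

73 mg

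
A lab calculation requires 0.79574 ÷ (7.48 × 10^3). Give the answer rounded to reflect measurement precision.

1.06 × 10^-4

0.79574 ÷ (7.48 × 10^3) = 0.000106382352941…
Multiplication/division keeps the fewest significant figures: 0.79574 → 5 s.f., 7.48 × 10^3 → 3 s.f.; limit is 3.
Rounded to 3 significant figures: 1.06 × 10^-4.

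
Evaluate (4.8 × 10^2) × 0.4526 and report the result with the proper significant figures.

(4.8 × 10^2) × 0.4526 = 217.248
Multiplication/division keeps the fewest significant figures: 4.8 × 10^2 → 2 s.f., 0.4526 → 4 s.f.; limit is 2.
Rounded to 2 significant figures: 2.2 × 10^2.

2.2 × 10^2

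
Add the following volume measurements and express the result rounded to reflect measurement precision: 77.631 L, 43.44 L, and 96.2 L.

2.173 × 10^2 L

77.631 L + 43.44 L + 96.2 L = 217.271 L.
Addition/subtraction keeps the fewest decimal places: 77.631 → 3 decimal places, 43.44 → 2 decimal places, 96.2 → 1 decimal place; limit is 1.
Rounded to 1 decimal place: 2.173 × 10^2 L.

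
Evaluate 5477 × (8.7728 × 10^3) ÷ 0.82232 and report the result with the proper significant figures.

5477 × (8.7728 × 10^3) ÷ 0.82232 = 58430569.1215…
Multiplication/division keeps the fewest significant figures: 5477 → 4 s.f., 8.7728 × 10^3 → 5 s.f., 0.82232 → 5 s.f.; limit is 4.
Rounded to 4 significant figures: 5.843 × 10^7.

5.843 × 10^7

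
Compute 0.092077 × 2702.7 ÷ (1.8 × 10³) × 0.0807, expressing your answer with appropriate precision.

0.092077 × 2702.7 ÷ (1.8 × 10³) × 0.0807 = 0.0111570667708…
Multiplication/division keeps the fewest significant figures: 0.092077 → 5 s.f., 2702.7 → 5 s.f., 1.8 × 10³ → 2 s.f., 0.0807 → 3 s.f.; limit is 2.
Rounded to 2 significant figures: 1.1 × 10⁻².

1.1 × 10⁻²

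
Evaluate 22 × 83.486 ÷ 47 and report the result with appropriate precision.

39

22 × 83.486 ÷ 47 = 39.0785531915…
Multiplication/division keeps the fewest significant figures: 22 → 2 s.f., 83.486 → 5 s.f., 47 → 2 s.f.; limit is 2.
Rounded to 2 significant figures: 39.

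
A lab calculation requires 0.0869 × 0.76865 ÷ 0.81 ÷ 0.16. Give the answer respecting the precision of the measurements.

0.0869 × 0.76865 ÷ 0.81 ÷ 0.16 = 0.515398804012…
Multiplication/division keeps the fewest significant figures: 0.0869 → 3 s.f., 0.76865 → 5 s.f., 0.81 → 2 s.f., 0.16 → 2 s.f.; limit is 2.
Rounded to 2 significant figures: 0.52.

0.52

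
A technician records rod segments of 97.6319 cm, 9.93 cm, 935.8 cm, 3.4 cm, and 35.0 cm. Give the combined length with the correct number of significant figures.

1081.8 cm

97.6319 cm + 9.93 cm + 935.8 cm + 3.4 cm + 35.0 cm = 1081.7619 cm.
Addition/subtraction keeps the fewest decimal places: 97.6319 → 4 decimal places, 9.93 → 2 decimal places, 935.8 → 1 decimal place, 3.4 → 1 decimal place, 35.0 → 1 decimal place; limit is 1.
Rounded to 1 decimal place: 1081.8 cm.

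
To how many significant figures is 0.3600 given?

4

0.3600: leading zeros are not significant; trailing zeros after a decimal point are significant.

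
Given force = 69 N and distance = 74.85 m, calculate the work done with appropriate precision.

work done = 69 N × 74.85 m = 5164.65 J.
69 has 2 significant figures; 74.85 has 4.
Division/multiplication keeps the fewest: 2 significant figures.
Rounded: 5.2 × 10^3 J.

5.2 × 10^3 J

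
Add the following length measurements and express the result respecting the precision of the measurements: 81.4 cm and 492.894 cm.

574.3 cm

81.4 cm + 492.894 cm = 574.294 cm.
Addition/subtraction keeps the fewest decimal places: 81.4 → 1 decimal place, 492.894 → 3 decimal places; limit is 1.
Rounded to 1 decimal place: 574.3 cm.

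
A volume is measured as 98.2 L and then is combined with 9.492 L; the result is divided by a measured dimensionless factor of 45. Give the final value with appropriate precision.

98.2 L + 9.492 L = 107.692 L; the sum is limited to 1 decimal place (4 s.f.).
Carrying full precision, 107.692 ÷ 45 = 2.39315555556… L; 45 has 2 s.f., so the result keeps min(4, 2) = 2 s.f.
Rounded to 2 significant figures: 2.4 L.

2.4 L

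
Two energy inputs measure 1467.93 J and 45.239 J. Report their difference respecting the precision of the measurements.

1467.93 J − 45.239 J = 1422.691 J.
Addition/subtraction keeps the fewest decimal places: 1467.93 → 2 decimal places, 45.239 → 3 decimal places; limit is 2.
Rounded to 2 decimal places: 1422.69 J.

1422.69 J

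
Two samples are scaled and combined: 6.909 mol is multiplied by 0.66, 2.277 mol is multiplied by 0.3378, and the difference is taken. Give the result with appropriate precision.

6.909 × 0.66 = 4.55994 → 4.6 mol (2 s.f., last digit at the 10^-1 place).
2.277 × 0.3378 = 0.7691706 → 0.7692 mol (4 s.f., last digit at the 10^-4 place).
Difference: 3.7907694 mol; keep the coarser place, 10^-1.
Result: 3.8 mol.

3.8 mol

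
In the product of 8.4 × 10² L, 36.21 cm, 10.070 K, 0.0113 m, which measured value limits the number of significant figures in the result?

8.4 × 10² L

8.4 × 10² L → 2 s.f.; 36.21 cm → 4 s.f.; 10.070 K → 5 s.f.; 0.0113 m → 3 s.f.
The fewest is 2 significant figures, from 8.4 × 10² L.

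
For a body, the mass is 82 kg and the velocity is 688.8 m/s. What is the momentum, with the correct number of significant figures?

momentum = 82 kg × 688.8 m/s = 56481.6 kg·m/s.
82 has 2 significant figures; 688.8 has 4.
Division/multiplication keeps the fewest: 2 significant figures.
Rounded: 5.6 × 10^4 kg·m/s.

5.6 × 10^4 kg·m/s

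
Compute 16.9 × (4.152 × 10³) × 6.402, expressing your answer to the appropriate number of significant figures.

4.49 × 10⁵

16.9 × (4.152 × 10³) × 6.402 = 449220.6576
Multiplication/division keeps the fewest significant figures: 16.9 → 3 s.f., 4.152 × 10³ → 4 s.f., 6.402 → 4 s.f.; limit is 3.
Rounded to 3 significant figures: 4.49 × 10⁵.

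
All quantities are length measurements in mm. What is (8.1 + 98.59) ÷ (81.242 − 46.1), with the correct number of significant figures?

3.04

8.1 + 98.59 = 106.69, limited to 1 d.p. → 4 s.f.; 81.242 − 46.1 = 35.142, limited to 1 d.p. → 3 s.f.
Carrying full precision, 106.69 ÷ 35.142 = 3.03596835695…; keep min(4, 3) = 3 s.f.
Rounded to 3 significant figures: 3.04.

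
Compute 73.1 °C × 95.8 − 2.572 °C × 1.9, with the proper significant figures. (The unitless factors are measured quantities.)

7.00 × 10³ °C

73.1 × 95.8 = 7002.98 → 7.00 × 10³ °C (3 s.f., last digit at the 10^1 place).
2.572 × 1.9 = 4.8868 → 4.9 °C (2 s.f., last digit at the 10^-1 place).
Difference: 6998.0932 °C; keep the coarser place, 10^1.
Result: 7.00 × 10³ °C.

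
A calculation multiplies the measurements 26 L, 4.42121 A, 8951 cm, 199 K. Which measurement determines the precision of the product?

26 L

26 L → 2 s.f.; 4.42121 A → 6 s.f.; 8951 cm → 4 s.f.; 199 K → 3 s.f.
The fewest is 2 significant figures, from 26 L.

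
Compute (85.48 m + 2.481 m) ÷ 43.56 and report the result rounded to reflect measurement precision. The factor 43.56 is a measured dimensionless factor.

2.019 m

85.48 m + 2.481 m = 87.961 m; the sum is limited to 2 decimal places (4 s.f.).
Carrying full precision, 87.961 ÷ 43.56 = 2.0193067034… m; 43.56 has 4 s.f., so the result keeps min(4, 4) = 4 s.f.
Rounded to 4 significant figures: 2.019 m.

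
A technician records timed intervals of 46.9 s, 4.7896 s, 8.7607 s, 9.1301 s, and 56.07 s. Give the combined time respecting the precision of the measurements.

46.9 s + 4.7896 s + 8.7607 s + 9.1301 s + 56.07 s = 125.6504 s.
Addition/subtraction keeps the fewest decimal places: 46.9 → 1 decimal place, 4.7896 → 4 decimal places, 8.7607 → 4 decimal places, 9.1301 → 4 decimal places, 56.07 → 2 decimal places; limit is 1.
Rounded to 1 decimal place: 125.7 s.

125.7 s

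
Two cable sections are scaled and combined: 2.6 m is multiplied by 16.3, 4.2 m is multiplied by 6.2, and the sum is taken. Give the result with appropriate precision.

2.6 × 16.3 = 42.38 → 42 m (2 s.f., last digit at the 10^0 place).
4.2 × 6.2 = 26.04 → 26 m (2 s.f., last digit at the 10^0 place).
Sum: 68.42 m; keep the coarser place, 10^0.
Result: 68 m.

68 m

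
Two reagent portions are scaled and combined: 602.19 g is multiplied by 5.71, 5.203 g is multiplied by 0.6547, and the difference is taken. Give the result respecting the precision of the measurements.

602.19 × 5.71 = 3438.5049 → 3.44 × 10³ g (3 s.f., last digit at the 10^1 place).
5.203 × 0.6547 = 3.4064041 → 3.406 g (4 s.f., last digit at the 10^-3 place).
Difference: 3435.0984959 g; keep the coarser place, 10^1.
Result: 3.44 × 10³ g.

3.44 × 10³ g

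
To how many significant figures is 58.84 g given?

58.84: every digit is nonzero and significant.

4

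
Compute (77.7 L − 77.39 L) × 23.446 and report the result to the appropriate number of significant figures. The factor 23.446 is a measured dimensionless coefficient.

7 L

77.7 L − 77.39 L = 0.31 L; the difference is limited to 1 decimal place (1 s.f.).
Carrying full precision, 0.31 × 23.446 = 7.26826 L; 23.446 has 5 s.f., so the result keeps min(1, 5) = 1 s.f.
Rounded to 1 significant figure: 7 L.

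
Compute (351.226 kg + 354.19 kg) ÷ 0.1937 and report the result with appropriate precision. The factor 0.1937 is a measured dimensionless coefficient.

351.226 kg + 354.19 kg = 705.416 kg; the sum is limited to 2 decimal places (5 s.f.).
Carrying full precision, 705.416 ÷ 0.1937 = 3641.79659267… kg; 0.1937 has 4 s.f., so the result keeps min(5, 4) = 4 s.f.
Rounded to 4 significant figures: 3642 kg.

3642 kg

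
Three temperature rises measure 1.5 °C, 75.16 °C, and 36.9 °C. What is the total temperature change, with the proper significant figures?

113.6 °C

1.5 °C + 75.16 °C + 36.9 °C = 113.56 °C.
Addition/subtraction keeps the fewest decimal places: 1.5 → 1 decimal place, 75.16 → 2 decimal places, 36.9 → 1 decimal place; limit is 1.
Rounded to 1 decimal place: 113.6 °C.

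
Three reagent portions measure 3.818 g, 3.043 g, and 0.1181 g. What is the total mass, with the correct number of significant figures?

3.818 g + 3.043 g + 0.1181 g = 6.9791 g.
Addition/subtraction keeps the fewest decimal places: 3.818 → 3 decimal places, 3.043 → 3 decimal places, 0.1181 → 4 decimal places; limit is 3.
Rounded to 3 decimal places: 6.979 g.

6.979 g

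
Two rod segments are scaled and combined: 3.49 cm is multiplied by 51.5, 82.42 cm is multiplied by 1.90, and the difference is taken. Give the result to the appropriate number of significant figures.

3.49 × 51.5 = 179.735 → 1.80 × 10^2 cm (3 s.f., last digit at the 10^0 place).
82.42 × 1.90 = 156.598 → 157 cm (3 s.f., last digit at the 10^0 place).
Difference: 23.137 cm; keep the coarser place, 10^0.
Result: 23 cm.

23 cm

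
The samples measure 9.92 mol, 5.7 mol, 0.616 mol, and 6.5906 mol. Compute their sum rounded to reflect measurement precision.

22.8 mol

9.92 mol + 5.7 mol + 0.616 mol + 6.5906 mol = 22.8266 mol.
Addition/subtraction keeps the fewest decimal places: 9.92 → 2 decimal places, 5.7 → 1 decimal place, 0.616 → 3 decimal places, 6.5906 → 4 decimal places; limit is 1.
Rounded to 1 decimal place: 22.8 mol.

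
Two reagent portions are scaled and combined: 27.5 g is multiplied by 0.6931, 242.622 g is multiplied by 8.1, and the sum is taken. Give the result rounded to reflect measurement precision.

2.0 × 10³ g

27.5 × 0.6931 = 19.06025 → 19.1 g (3 s.f., last digit at the 10^-1 place).
242.622 × 8.1 = 1965.2382 → 2.0 × 10³ g (2 s.f., last digit at the 10^2 place).
Sum: 1984.29845 g; keep the coarser place, 10^2.
Result: 2.0 × 10³ g.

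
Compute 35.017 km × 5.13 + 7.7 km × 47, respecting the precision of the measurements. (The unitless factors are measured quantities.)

35.017 × 5.13 = 179.63721 → 180. km (3 s.f., last digit at the 10^0 place).
7.7 × 47 = 361.9 → 3.6 × 10² km (2 s.f., last digit at the 10^1 place).
Sum: 541.53721 km; keep the coarser place, 10^1.
Result: 5.4 × 10² km.

5.4 × 10² km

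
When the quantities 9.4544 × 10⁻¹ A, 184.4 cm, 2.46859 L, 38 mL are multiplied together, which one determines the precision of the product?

9.4544 × 10⁻¹ A → 5 s.f.; 184.4 cm → 4 s.f.; 2.46859 L → 6 s.f.; 38 mL → 2 s.f.
The fewest is 2 significant figures, from 38 mL.

38 mL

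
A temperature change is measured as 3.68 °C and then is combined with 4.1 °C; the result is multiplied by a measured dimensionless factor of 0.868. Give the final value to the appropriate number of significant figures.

6.8 °C

3.68 °C + 4.1 °C = 7.78 °C; the sum is limited to 1 decimal place (2 s.f.).
Carrying full precision, 7.78 × 0.868 = 6.75304 °C; 0.868 has 3 s.f., so the result keeps min(2, 3) = 2 s.f.
Rounded to 2 significant figures: 6.8 °C.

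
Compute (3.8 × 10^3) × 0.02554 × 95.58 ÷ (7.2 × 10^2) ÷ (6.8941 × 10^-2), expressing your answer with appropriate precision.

1.9 × 10^2

(3.8 × 10^3) × 0.02554 × 95.58 ÷ (7.2 × 10^2) ÷ (6.8941 × 10^-2) = 186.879404128…
Multiplication/division keeps the fewest significant figures: 3.8 × 10^3 → 2 s.f., 0.02554 → 4 s.f., 95.58 → 4 s.f., 7.2 × 10^2 → 2 s.f., 6.8941 × 10^-2 → 5 s.f.; limit is 2.
Rounded to 2 significant figures: 1.9 × 10^2.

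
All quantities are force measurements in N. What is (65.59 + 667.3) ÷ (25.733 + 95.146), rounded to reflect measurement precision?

65.59 + 667.3 = 732.89, limited to 1 d.p. → 4 s.f.; 25.733 + 95.146 = 120.879, limited to 3 d.p. → 6 s.f.
Carrying full precision, 732.89 ÷ 120.879 = 6.06300515391…; keep min(4, 6) = 4 s.f.
Rounded to 4 significant figures: 6.063.

6.063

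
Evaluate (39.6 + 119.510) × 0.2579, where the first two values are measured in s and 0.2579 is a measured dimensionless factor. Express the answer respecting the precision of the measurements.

39.6 s + 119.510 s = 159.110 s; the sum is limited to 1 decimal place (4 s.f.).
Carrying full precision, 159.110 × 0.2579 = 41.034469 s; 0.2579 has 4 s.f., so the result keeps min(4, 4) = 4 s.f.
Rounded to 4 significant figures: 41.03 s.

41.03 s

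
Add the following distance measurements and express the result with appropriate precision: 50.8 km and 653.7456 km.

7.045 × 10² km

50.8 km + 653.7456 km = 704.5456 km.
Addition/subtraction keeps the fewest decimal places: 50.8 → 1 decimal place, 653.7456 → 4 decimal places; limit is 1.
Rounded to 1 decimal place: 7.045 × 10² km.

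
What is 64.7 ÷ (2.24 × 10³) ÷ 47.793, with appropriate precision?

6.04 × 10⁻⁴

64.7 ÷ (2.24 × 10³) ÷ 47.793 = 0.000604354791945…
Multiplication/division keeps the fewest significant figures: 64.7 → 3 s.f., 2.24 × 10³ → 3 s.f., 47.793 → 5 s.f.; limit is 3.
Rounded to 3 significant figures: 6.04 × 10⁻⁴.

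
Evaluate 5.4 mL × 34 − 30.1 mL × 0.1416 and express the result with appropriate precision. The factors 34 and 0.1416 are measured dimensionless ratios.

1.8 × 10² mL

5.4 × 34 = 183.6 → 1.8 × 10² mL (2 s.f., last digit at the 10^1 place).
30.1 × 0.1416 = 4.26216 → 4.26 mL (3 s.f., last digit at the 10^-2 place).
Difference: 179.33784 mL; keep the coarser place, 10^1.
Result: 1.8 × 10² mL.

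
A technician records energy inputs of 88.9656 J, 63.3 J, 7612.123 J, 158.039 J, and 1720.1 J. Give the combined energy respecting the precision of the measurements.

88.9656 J + 63.3 J + 7612.123 J + 158.039 J + 1720.1 J = 9642.5276 J.
Addition/subtraction keeps the fewest decimal places: 88.9656 → 4 decimal places, 63.3 → 1 decimal place, 7612.123 → 3 decimal places, 158.039 → 3 decimal places, 1720.1 → 1 decimal place; limit is 1.
Rounded to 1 decimal place: 9642.5 J.

9642.5 J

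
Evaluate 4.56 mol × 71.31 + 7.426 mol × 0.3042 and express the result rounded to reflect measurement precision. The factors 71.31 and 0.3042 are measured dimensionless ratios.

327 mol

4.56 × 71.31 = 325.1736 → 3.25 × 10² mol (3 s.f., last digit at the 10^0 place).
7.426 × 0.3042 = 2.2589892 → 2.259 mol (4 s.f., last digit at the 10^-3 place).
Sum: 327.4325892 mol; keep the coarser place, 10^0.
Result: 327 mol.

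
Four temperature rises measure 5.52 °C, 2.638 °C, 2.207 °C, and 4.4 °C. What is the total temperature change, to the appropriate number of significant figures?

14.8 °C

5.52 °C + 2.638 °C + 2.207 °C + 4.4 °C = 14.765 °C.
Addition/subtraction keeps the fewest decimal places: 5.52 → 2 decimal places, 2.638 → 3 decimal places, 2.207 → 3 decimal places, 4.4 → 1 decimal place; limit is 1.
Rounded to 1 decimal place: 14.8 °C.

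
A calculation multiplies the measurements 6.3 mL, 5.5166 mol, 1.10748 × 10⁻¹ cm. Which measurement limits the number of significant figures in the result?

6.3 mL

6.3 mL → 2 s.f.; 5.5166 mol → 5 s.f.; 1.10748 × 10⁻¹ cm → 6 s.f.
The fewest is 2 significant figures, from 6.3 mL.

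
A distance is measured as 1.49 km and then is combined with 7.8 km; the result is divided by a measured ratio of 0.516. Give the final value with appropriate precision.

1.49 km + 7.8 km = 9.29 km; the sum is limited to 1 decimal place (2 s.f.).
Carrying full precision, 9.29 ÷ 0.516 = 18.003875969… km; 0.516 has 3 s.f., so the result keeps min(2, 3) = 2 s.f.
Rounded to 2 significant figures: 18 km.

18 km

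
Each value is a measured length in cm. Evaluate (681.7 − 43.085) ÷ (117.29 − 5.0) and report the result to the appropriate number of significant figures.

681.7 − 43.085 = 638.615, limited to 1 d.p. → 4 s.f.; 117.29 − 5.0 = 112.29, limited to 1 d.p. → 4 s.f.
Carrying full precision, 638.615 ÷ 112.29 = 5.68719387301…; keep min(4, 4) = 4 s.f.
Rounded to 4 significant figures: 5.687.

5.687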